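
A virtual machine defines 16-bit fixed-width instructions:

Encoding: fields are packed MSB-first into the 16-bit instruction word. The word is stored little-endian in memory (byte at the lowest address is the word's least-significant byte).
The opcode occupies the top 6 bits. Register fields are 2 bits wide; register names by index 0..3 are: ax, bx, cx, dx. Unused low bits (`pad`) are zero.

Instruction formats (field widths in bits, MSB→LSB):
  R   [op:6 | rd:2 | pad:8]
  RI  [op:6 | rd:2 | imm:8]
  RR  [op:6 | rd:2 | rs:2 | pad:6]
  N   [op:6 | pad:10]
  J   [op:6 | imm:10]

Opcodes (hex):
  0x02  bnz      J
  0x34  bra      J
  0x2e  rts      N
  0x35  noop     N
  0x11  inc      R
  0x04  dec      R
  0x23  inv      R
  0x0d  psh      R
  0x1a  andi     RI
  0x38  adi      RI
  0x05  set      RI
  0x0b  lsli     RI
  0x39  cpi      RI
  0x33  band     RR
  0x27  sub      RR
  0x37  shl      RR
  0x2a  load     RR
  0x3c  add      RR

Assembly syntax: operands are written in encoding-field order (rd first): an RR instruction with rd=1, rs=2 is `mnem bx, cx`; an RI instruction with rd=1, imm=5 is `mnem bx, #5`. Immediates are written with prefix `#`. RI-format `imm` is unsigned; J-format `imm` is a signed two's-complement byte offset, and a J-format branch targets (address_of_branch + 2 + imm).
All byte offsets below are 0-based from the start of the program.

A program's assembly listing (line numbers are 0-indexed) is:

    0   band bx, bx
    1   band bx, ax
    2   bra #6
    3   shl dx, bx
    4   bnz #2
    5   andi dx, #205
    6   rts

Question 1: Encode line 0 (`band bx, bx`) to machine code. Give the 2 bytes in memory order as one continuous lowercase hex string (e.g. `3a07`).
0. band fields op=0x33:6|rd=1:2|rs=1:2|pad=0:6 → word cd40h → 40 cd

40cd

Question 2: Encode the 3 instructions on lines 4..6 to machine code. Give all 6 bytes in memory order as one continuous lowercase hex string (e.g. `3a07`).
0208cd6b00b8

line 4 (bnz): pack op=0x2:6|imm=2:10 = 0x0802; little→ 02 08
line 5 (andi): pack op=0x1a:6|rd=3:2|imm=205:8 = 0x6bcd; little→ cd 6b
line 6 (rts): pack op=0x2e:6|pad=0:10 = 0xb800; little→ 00 b8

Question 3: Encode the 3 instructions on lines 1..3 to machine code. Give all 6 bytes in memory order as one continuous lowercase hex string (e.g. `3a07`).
L1: band op=0x33:6|rd=1:2|rs=0:2|pad=0:6 ⇒ 0xcd00 ⇒ little 00 cd
L2: bra op=0x34:6|imm=6:10 ⇒ 0xd006 ⇒ little 06 d0
L3: shl op=0x37:6|rd=3:2|rs=1:2|pad=0:6 ⇒ 0xdf40 ⇒ little 40 df

00cd06d040df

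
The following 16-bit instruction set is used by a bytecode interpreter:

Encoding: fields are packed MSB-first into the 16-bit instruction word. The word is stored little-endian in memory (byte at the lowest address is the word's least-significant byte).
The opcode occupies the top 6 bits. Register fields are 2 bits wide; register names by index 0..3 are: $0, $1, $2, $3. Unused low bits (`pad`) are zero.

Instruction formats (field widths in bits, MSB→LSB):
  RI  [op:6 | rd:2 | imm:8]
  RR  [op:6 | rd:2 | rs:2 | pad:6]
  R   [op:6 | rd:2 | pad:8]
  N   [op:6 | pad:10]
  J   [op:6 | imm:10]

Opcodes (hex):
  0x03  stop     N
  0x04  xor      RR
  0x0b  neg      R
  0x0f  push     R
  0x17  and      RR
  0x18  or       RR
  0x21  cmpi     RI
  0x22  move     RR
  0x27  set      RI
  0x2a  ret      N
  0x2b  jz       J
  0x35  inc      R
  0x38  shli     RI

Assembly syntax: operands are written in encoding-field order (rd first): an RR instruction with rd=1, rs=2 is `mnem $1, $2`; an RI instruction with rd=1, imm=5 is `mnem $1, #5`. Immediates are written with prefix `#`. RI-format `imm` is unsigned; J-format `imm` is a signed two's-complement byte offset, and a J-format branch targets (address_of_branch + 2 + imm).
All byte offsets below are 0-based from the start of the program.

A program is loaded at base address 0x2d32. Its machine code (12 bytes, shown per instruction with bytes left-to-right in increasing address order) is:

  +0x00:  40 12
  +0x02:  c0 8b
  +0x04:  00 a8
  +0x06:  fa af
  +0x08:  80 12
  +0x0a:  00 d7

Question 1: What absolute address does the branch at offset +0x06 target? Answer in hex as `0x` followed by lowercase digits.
0x2d34

+0x06: fa af ⇒ word 0xaffa (little)
  op=0xaffa>>10=0x2b ⇒ jz (J)
  imm@[9:0]=0x3fa (s10→-6) ⇒ #-6
  target = base 0x2d32 + off 0x06 + 2 + imm -6 = 0x2d34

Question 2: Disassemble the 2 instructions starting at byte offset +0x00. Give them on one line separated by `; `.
[00] 40 12 → 0x1240
  top 6b → 0x4 → xor [RR]
  [9:8] rd=2 = $2
  [7:6] rs=1 = $1
[02] c0 8b → 0x8bc0
  top 6b → 0x22 → move [RR]
  [9:8] rd=3 = $3
  [7:6] rs=3 = $3

xor $2, $1; move $3, $3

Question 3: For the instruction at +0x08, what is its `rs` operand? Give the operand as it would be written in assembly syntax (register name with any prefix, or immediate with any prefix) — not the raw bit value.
$2

@+08  little-endian(80 12) = 0x1280
  op=0x1280>>10=0x4 ⇒ xor (RR)
  rd@[9:8]=0x2 ⇒ $2
  rs@[7:6]=0x2 ⇒ $2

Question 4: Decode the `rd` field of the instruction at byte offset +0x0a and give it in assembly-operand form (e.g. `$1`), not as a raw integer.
off 0x0a: read 00 d7 as little → 0xd700
  op=0xd700>>10=0x35 ⇒ inc (R)
  rd: (w>>8)&0x3=0x3 → $3

$3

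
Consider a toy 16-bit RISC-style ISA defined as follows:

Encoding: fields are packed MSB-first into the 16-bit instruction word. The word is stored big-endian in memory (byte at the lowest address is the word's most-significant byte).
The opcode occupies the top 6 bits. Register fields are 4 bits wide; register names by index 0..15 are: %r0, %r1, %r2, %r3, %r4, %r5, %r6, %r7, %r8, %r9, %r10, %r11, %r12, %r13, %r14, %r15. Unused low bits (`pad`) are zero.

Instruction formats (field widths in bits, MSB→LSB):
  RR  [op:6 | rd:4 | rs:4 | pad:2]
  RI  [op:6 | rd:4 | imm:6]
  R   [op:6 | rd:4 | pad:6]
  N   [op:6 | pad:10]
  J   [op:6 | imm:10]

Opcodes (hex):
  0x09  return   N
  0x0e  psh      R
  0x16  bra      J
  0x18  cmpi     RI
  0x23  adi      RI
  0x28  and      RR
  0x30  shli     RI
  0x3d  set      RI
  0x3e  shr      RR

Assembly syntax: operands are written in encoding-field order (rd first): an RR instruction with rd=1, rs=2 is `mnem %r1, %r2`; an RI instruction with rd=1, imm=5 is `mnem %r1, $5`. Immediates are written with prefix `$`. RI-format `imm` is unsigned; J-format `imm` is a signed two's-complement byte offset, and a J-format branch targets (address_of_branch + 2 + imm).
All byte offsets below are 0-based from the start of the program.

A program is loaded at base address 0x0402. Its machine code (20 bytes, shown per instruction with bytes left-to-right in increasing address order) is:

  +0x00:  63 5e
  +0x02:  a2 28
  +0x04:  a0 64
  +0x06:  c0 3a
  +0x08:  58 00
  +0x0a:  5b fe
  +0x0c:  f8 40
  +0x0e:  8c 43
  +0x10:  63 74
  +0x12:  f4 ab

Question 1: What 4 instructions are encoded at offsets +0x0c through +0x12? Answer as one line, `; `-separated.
shr %r1, %r0; adi %r1, $3; cmpi %r13, $52; set %r2, $43

+0x0c: f8 40 ⇒ word 0xf840 (big)
  op=0xf840>>10=0x3e ⇒ shr (RR)
  [9:6] rd=1 = %r1
  [5:2] rs=0 = %r0
+0x0e: 8c 43 ⇒ word 0x8c43 (big)
  op=0x8c43>>10=0x23 ⇒ adi (RI)
  [9:6] rd=1 = %r1
  [5:0] imm=3 = $3
+0x10: 63 74 ⇒ word 0x6374 (big)
  op=0x6374>>10=0x18 ⇒ cmpi (RI)
  [9:6] rd=13 = %r13
  [5:0] imm=52 = $52
+0x12: f4 ab ⇒ word 0xf4ab (big)
  op=0xf4ab>>10=0x3d ⇒ set (RI)
  [9:6] rd=2 = %r2
  [5:0] imm=43 = $43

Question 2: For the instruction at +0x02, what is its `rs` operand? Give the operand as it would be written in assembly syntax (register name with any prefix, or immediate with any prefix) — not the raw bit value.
+0x02: a2 28 ⇒ word 0xa228 (big)
  opcode bits[15:10]=0x28: and/RR
  rd: (w>>6)&0xf=0x8 → %r8
  rs: (w>>2)&0xf=0xa → %r10

%r10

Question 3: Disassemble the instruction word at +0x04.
@+04  big-endian(a0 64) = 0xa064
  top 6b → 0x28 → and [RR]
  rd: (w>>6)&0xf=0x1 → %r1
  rs: (w>>2)&0xf=0x9 → %r9

and %r1, %r9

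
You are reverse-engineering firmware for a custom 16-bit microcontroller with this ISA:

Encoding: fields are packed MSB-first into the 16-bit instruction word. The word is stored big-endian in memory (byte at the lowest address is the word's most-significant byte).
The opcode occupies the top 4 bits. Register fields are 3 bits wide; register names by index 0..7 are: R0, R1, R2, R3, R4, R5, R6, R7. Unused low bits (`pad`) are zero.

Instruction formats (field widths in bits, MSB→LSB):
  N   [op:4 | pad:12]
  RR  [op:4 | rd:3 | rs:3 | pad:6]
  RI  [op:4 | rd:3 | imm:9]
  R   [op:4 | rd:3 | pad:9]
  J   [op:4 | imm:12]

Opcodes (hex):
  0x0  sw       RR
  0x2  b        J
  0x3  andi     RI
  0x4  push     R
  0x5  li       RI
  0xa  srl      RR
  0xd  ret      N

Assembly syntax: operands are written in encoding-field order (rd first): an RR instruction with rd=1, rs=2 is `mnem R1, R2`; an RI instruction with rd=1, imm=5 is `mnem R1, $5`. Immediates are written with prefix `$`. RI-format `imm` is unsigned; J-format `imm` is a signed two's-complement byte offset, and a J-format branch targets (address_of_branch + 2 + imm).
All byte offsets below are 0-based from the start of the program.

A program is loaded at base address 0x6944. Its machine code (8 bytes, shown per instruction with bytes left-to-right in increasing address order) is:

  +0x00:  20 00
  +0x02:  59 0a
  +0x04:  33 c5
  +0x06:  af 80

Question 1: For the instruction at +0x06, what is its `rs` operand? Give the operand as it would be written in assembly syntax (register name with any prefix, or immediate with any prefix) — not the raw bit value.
@+06  big-endian(af 80) = 0xaf80
  op=0xaf80>>12=0xa ⇒ srl (RR)
  [11:9] rd=7 = R7
  [8:6] rs=6 = R6

R6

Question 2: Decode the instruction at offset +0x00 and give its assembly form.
@+00  big-endian(20 00) = 0x2000
  top 4b → 0x2 → b [J]
  imm: (w>>0)&0xfff=0x0 → $0

b $0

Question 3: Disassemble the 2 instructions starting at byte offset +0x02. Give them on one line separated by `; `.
+0x02: 59 0a ⇒ word 0x590a (big)
  opcode bits[15:12]=0x5: li/RI
  rd: (w>>9)&0x7=0x4 → R4
  imm: (w>>0)&0x1ff=0x10a → $266
+0x04: 33 c5 ⇒ word 0x33c5 (big)
  opcode bits[15:12]=0x3: andi/RI
  rd: (w>>9)&0x7=0x1 → R1
  imm: (w>>0)&0x1ff=0x1c5 → $453

li R4, $266; andi R1, $453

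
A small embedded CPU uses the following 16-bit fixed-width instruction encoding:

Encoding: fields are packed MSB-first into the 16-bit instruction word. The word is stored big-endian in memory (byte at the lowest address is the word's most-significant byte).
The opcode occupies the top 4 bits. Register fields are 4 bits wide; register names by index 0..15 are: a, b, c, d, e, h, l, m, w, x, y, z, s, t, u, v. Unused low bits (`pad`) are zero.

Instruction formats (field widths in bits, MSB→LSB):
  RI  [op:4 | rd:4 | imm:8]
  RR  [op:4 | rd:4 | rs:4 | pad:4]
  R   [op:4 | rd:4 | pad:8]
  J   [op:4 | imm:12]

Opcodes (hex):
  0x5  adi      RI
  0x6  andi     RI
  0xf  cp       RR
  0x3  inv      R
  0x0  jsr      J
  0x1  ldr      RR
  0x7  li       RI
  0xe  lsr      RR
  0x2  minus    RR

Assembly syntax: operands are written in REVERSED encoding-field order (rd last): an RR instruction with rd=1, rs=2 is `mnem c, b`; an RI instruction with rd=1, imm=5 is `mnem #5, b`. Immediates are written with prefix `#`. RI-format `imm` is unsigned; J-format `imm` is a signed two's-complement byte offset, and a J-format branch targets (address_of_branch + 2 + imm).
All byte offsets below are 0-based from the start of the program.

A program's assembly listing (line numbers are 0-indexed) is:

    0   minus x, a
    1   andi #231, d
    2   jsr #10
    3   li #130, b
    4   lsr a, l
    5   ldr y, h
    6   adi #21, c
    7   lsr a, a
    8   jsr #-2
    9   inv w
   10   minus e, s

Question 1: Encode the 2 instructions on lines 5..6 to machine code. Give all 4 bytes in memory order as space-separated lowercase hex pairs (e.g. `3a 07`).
L5: ldr op=0x1:4|rd=5:4|rs=10:4|pad=0:4 ⇒ 0x15a0 ⇒ big 15 a0
L6: adi op=0x5:4|rd=2:4|imm=21:8 ⇒ 0x5215 ⇒ big 52 15

15 a0 52 15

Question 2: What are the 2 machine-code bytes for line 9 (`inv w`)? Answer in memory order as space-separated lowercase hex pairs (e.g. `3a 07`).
L9: inv op=0x3:4|rd=8:4|pad=0:8 ⇒ 0x3800 ⇒ big 38 00

38 00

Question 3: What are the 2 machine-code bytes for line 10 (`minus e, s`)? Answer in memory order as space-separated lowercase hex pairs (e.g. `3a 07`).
2c 40

10. minus fields op=0x2:4|rd=12:4|rs=4:4|pad=0:4 → word 2c40h → 2c 40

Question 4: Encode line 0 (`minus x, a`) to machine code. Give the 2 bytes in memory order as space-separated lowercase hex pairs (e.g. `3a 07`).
20 90

0. minus fields op=0x2:4|rd=0:4|rs=9:4|pad=0:4 → word 2090h → 20 90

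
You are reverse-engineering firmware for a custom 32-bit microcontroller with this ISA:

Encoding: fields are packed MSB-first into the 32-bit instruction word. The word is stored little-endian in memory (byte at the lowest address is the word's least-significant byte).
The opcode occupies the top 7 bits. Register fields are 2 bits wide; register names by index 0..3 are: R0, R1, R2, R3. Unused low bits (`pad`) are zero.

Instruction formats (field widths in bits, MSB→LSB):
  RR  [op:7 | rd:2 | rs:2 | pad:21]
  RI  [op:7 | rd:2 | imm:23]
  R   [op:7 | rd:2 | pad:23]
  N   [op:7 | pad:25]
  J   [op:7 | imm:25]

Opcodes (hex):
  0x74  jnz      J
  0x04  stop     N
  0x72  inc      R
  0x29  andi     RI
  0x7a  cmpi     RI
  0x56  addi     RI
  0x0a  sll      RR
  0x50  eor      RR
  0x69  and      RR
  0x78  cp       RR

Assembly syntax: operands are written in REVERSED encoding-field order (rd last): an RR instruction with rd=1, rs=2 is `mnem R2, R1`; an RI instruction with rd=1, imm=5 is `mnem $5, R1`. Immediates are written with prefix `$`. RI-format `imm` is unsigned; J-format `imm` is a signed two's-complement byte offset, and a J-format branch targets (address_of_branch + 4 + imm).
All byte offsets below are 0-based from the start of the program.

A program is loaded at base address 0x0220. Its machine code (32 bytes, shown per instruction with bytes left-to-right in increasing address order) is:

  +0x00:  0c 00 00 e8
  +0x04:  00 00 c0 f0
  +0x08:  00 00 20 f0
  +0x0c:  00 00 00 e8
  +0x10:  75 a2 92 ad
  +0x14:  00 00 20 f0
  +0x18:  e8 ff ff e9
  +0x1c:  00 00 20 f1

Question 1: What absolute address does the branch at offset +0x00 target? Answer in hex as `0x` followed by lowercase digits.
0x0230

+0x00: 0c 00 00 e8 ⇒ word 0xe800000c (little)
  opcode bits[31:25]=0x74: jnz/J
  imm: (w>>0)&0x1ffffff=0xc → $12
  target = base 0x0220 + off 0x00 + 4 + imm 12 = 0x0230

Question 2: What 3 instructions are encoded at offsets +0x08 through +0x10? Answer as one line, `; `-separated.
[08] 00 00 20 f0 → 0xf0200000
  top 7b → 0x78 → cp [RR]
  rd@[24:23]=0x0 ⇒ R0
  rs@[22:21]=0x1 ⇒ R1
[0c] 00 00 00 e8 → 0xe8000000
  top 7b → 0x74 → jnz [J]
  imm@[24:0]=0x0 ⇒ $0
[10] 75 a2 92 ad → 0xad92a275
  top 7b → 0x56 → addi [RI]
  rd@[24:23]=0x3 ⇒ R3
  imm@[22:0]=0x12a275 ⇒ $1221237

cp R1, R0; jnz $0; addi $1221237, R3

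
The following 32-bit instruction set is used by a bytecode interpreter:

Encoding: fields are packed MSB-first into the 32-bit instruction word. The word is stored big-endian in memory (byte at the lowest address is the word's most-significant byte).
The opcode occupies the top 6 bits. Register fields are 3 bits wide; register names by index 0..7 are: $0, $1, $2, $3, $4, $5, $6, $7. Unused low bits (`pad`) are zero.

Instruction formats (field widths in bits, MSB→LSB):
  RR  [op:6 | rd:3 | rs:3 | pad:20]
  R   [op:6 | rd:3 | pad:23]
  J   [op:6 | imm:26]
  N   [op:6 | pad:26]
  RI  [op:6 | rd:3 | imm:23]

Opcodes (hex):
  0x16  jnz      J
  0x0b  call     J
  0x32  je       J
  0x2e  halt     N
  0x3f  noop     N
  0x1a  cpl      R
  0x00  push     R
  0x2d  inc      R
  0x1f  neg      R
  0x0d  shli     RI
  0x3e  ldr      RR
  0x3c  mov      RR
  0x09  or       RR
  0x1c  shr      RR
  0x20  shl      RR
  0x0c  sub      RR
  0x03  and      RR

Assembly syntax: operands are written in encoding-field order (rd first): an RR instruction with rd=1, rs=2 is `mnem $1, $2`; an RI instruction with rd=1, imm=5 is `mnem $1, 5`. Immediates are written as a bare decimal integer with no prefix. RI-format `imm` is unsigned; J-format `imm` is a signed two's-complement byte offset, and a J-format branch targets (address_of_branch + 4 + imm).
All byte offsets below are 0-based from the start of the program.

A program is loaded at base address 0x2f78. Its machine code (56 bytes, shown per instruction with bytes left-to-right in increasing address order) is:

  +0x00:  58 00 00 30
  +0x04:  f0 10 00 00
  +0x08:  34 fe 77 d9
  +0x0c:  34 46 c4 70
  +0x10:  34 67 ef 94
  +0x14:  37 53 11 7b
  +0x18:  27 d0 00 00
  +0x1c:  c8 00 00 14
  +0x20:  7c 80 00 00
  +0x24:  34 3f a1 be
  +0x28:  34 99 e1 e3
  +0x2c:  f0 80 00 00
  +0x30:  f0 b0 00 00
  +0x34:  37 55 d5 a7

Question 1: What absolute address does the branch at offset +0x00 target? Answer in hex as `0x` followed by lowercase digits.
@+00  big-endian(58 00 00 30) = 0x58000030
  op=0x58000030>>26=0x16 ⇒ jnz (J)
  [25:0] imm=48 = 48
  target = base 0x2f78 + off 0x00 + 4 + imm 48 = 0x2fac

0x2fac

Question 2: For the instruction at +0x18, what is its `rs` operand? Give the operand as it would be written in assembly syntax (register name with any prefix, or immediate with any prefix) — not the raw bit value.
[18] 27 d0 00 00 → 0x27d00000
  op=0x27d00000>>26=0x9 ⇒ or (RR)
  rd: (w>>23)&0x7=0x7 → $7
  rs: (w>>20)&0x7=0x5 → $5

$5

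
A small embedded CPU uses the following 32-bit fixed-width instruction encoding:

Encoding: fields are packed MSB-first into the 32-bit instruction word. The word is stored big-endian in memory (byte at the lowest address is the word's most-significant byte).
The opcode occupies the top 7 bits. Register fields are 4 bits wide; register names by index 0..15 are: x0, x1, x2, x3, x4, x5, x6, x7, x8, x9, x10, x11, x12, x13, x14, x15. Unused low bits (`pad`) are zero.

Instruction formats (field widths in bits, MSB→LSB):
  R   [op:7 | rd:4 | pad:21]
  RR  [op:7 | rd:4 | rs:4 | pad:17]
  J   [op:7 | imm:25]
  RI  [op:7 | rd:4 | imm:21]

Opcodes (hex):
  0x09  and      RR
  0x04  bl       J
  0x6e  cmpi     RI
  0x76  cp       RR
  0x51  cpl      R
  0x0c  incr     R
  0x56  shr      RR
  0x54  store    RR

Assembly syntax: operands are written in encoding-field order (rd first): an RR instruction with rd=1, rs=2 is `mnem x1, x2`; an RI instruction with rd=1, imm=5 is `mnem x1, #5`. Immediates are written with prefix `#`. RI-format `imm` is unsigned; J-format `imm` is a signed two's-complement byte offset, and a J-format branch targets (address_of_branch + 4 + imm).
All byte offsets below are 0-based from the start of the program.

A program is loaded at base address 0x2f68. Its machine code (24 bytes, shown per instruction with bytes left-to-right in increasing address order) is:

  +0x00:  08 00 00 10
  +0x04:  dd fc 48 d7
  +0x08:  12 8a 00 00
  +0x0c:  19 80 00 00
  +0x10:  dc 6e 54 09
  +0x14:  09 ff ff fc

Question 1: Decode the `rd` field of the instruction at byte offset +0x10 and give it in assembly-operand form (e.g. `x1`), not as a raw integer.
x3

+0x10: dc 6e 54 09 ⇒ word 0xdc6e5409 (big)
  op=0xdc6e5409>>25=0x6e ⇒ cmpi (RI)
  rd: (w>>21)&0xf=0x3 → x3
  imm: (w>>0)&0x1fffff=0xe5409 → #939017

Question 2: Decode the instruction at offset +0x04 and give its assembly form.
+0x04: dd fc 48 d7 ⇒ word 0xddfc48d7 (big)
  top 7b → 0x6e → cmpi [RI]
  rd@[24:21]=0xf ⇒ x15
  imm@[20:0]=0x1c48d7 ⇒ #1853655

cmpi x15, #1853655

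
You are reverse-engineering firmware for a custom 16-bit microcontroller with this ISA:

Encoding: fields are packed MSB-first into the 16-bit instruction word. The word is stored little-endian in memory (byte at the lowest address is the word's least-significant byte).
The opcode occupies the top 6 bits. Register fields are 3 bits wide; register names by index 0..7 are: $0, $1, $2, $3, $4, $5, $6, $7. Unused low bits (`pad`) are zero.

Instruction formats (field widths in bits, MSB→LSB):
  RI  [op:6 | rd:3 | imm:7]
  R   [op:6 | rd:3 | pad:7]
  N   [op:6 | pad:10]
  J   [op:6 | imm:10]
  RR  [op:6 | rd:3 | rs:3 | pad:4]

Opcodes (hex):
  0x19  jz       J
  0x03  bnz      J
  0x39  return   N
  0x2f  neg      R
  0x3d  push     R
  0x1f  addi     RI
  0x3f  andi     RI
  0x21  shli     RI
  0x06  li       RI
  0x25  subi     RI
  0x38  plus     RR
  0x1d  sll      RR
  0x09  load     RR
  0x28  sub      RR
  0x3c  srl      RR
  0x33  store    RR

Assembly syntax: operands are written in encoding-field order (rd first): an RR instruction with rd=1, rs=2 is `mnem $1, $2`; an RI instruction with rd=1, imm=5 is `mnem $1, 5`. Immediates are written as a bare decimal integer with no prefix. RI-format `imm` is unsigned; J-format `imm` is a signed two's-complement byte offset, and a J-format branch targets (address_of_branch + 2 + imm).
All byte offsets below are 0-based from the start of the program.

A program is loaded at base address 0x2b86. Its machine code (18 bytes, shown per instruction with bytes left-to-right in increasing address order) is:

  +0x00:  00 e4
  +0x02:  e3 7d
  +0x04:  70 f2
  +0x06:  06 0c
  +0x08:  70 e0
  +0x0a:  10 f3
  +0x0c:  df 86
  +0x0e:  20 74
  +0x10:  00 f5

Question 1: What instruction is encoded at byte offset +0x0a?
off 0x0a: read 10 f3 as little → 0xf310
  top 6b → 0x3c → srl [RR]
  rd: (w>>7)&0x7=0x6 → $6
  rs: (w>>4)&0x7=0x1 → $1

srl $6, $1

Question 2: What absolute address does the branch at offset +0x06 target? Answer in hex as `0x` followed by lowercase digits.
+0x06: 06 0c ⇒ word 0x0c06 (little)
  op=0x0c06>>10=0x3 ⇒ bnz (J)
  imm@[9:0]=0x6 ⇒ 6
  target = base 0x2b86 + off 0x06 + 2 + imm 6 = 0x2b94

0x2b94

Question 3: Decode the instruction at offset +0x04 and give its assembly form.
srl $4, $7

[04] 70 f2 → 0xf270
  top 6b → 0x3c → srl [RR]
  rd@[9:7]=0x4 ⇒ $4
  rs@[6:4]=0x7 ⇒ $7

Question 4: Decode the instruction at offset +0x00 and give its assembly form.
+0x00: 00 e4 ⇒ word 0xe400 (little)
  top 6b → 0x39 → return [N]

return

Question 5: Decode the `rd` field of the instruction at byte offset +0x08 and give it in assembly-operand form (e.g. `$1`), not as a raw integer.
$0

+0x08: 70 e0 ⇒ word 0xe070 (little)
  top 6b → 0x38 → plus [RR]
  rd: (w>>7)&0x7=0x0 → $0
  rs: (w>>4)&0x7=0x7 → $7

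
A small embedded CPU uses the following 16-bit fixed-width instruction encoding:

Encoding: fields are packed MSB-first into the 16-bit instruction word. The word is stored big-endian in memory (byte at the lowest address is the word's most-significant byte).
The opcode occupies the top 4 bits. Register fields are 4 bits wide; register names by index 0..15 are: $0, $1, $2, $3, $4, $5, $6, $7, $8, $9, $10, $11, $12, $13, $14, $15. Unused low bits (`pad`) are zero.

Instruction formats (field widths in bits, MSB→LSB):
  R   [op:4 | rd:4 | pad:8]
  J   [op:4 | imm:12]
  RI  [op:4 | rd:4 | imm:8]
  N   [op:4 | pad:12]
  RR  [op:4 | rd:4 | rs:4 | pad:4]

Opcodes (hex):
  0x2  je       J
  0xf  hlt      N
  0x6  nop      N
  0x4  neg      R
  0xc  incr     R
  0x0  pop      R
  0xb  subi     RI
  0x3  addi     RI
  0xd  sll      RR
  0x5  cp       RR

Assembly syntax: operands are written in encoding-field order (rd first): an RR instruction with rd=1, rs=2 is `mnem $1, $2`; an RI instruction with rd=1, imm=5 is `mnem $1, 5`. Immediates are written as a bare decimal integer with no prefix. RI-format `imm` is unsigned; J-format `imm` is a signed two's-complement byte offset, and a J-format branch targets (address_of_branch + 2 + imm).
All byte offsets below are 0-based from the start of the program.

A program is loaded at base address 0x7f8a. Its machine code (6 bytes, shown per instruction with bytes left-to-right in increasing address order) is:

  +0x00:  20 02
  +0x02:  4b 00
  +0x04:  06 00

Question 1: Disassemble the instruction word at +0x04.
pop $6

off 0x04: read 06 00 as big → 0x0600
  op=0x0600>>12=0x0 ⇒ pop (R)
  rd: (w>>8)&0xf=0x6 → $6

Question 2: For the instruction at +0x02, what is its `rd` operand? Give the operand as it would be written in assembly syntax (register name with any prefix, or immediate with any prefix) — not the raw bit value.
[02] 4b 00 → 0x4b00
  opcode bits[15:12]=0x4: neg/R
  rd: (w>>8)&0xf=0xb → $11

$11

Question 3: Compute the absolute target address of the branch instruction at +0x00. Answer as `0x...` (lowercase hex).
+0x00: 20 02 ⇒ word 0x2002 (big)
  opcode bits[15:12]=0x2: je/J
  [11:0] imm=2 = 2
  target = base 0x7f8a + off 0x00 + 2 + imm 2 = 0x7f8e

0x7f8e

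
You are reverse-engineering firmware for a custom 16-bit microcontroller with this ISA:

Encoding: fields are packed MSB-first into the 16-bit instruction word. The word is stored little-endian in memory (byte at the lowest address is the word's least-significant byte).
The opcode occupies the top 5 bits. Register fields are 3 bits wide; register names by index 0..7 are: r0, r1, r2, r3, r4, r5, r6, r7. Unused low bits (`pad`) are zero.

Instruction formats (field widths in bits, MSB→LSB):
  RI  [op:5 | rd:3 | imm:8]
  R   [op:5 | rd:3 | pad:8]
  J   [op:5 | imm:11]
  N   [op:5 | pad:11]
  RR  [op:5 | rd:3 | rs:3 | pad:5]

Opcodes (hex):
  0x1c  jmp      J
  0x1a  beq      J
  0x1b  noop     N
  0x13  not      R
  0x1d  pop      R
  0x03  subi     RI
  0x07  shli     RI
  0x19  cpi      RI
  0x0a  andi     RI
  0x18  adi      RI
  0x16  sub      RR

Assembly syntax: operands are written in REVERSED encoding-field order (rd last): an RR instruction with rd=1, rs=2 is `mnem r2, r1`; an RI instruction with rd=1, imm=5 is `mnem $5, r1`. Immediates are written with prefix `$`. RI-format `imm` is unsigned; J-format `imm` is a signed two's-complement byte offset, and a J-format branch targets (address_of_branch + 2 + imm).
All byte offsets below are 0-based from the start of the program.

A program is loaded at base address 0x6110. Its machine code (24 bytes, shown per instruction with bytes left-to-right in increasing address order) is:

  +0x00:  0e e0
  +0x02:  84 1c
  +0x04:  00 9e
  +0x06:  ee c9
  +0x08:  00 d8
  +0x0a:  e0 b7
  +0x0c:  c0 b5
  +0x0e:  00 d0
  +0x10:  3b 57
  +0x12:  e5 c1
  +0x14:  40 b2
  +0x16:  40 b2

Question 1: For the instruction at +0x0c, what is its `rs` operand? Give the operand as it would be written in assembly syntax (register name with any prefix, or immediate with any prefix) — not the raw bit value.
@+0c  little-endian(c0 b5) = 0xb5c0
  opcode bits[15:11]=0x16: sub/RR
  [10:8] rd=5 = r5
  [7:5] rs=6 = r6

r6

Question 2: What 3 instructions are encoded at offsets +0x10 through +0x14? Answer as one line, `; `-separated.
@+10  little-endian(3b 57) = 0x573b
  op=0x573b>>11=0xa ⇒ andi (RI)
  rd: (w>>8)&0x7=0x7 → r7
  imm: (w>>0)&0xff=0x3b → $59
@+12  little-endian(e5 c1) = 0xc1e5
  op=0xc1e5>>11=0x18 ⇒ adi (RI)
  rd: (w>>8)&0x7=0x1 → r1
  imm: (w>>0)&0xff=0xe5 → $229
@+14  little-endian(40 b2) = 0xb240
  op=0xb240>>11=0x16 ⇒ sub (RR)
  rd: (w>>8)&0x7=0x2 → r2
  rs: (w>>5)&0x7=0x2 → r2

andi $59, r7; adi $229, r1; sub r2, r2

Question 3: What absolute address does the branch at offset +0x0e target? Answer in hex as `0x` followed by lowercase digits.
+0x0e: 00 d0 ⇒ word 0xd000 (little)
  opcode bits[15:11]=0x1a: beq/J
  [10:0] imm=0 = $0
  target = base 0x6110 + off 0x0e + 2 + imm 0 = 0x6120

0x6120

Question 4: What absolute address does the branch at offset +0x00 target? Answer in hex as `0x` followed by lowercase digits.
+0x00: 0e e0 ⇒ word 0xe00e (little)
  top 5b → 0x1c → jmp [J]
  [10:0] imm=14 = $14
  target = base 0x6110 + off 0x00 + 2 + imm 14 = 0x6120

0x6120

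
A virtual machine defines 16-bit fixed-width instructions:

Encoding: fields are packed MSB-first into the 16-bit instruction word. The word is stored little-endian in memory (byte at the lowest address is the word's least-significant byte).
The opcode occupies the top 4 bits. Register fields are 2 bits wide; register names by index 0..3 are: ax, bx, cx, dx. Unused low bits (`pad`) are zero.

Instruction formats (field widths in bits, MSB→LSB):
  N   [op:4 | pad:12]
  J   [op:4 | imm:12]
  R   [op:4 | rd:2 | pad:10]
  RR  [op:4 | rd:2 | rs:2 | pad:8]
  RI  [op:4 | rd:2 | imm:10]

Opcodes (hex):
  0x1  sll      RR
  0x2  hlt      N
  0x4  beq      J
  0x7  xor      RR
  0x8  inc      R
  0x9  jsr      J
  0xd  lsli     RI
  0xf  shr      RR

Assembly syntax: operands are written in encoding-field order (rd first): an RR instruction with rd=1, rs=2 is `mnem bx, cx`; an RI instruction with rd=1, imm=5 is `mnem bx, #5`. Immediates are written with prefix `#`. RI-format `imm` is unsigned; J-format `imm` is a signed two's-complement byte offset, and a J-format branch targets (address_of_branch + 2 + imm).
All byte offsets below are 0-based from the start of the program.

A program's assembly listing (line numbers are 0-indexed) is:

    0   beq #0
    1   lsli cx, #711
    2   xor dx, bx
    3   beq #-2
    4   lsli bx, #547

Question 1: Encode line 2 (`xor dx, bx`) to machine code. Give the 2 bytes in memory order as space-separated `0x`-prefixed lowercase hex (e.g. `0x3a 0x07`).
0x00 0x7d

L2: xor op=0x7:4|rd=3:2|rs=1:2|pad=0:8 ⇒ 0x7d00 ⇒ little 00 7d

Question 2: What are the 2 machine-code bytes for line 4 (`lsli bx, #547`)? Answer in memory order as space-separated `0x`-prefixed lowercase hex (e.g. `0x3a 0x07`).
4. lsli fields op=0xd:4|rd=1:2|imm=547:10 → word d623h → 23 d6

0x23 0xd6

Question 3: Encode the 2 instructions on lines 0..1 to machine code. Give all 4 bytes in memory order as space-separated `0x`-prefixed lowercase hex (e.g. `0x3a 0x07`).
0x00 0x40 0xc7 0xda

0. beq fields op=0x4:4|imm=0:12 → word 4000h → 00 40
1. lsli fields op=0xd:4|rd=2:2|imm=711:10 → word dac7h → c7 da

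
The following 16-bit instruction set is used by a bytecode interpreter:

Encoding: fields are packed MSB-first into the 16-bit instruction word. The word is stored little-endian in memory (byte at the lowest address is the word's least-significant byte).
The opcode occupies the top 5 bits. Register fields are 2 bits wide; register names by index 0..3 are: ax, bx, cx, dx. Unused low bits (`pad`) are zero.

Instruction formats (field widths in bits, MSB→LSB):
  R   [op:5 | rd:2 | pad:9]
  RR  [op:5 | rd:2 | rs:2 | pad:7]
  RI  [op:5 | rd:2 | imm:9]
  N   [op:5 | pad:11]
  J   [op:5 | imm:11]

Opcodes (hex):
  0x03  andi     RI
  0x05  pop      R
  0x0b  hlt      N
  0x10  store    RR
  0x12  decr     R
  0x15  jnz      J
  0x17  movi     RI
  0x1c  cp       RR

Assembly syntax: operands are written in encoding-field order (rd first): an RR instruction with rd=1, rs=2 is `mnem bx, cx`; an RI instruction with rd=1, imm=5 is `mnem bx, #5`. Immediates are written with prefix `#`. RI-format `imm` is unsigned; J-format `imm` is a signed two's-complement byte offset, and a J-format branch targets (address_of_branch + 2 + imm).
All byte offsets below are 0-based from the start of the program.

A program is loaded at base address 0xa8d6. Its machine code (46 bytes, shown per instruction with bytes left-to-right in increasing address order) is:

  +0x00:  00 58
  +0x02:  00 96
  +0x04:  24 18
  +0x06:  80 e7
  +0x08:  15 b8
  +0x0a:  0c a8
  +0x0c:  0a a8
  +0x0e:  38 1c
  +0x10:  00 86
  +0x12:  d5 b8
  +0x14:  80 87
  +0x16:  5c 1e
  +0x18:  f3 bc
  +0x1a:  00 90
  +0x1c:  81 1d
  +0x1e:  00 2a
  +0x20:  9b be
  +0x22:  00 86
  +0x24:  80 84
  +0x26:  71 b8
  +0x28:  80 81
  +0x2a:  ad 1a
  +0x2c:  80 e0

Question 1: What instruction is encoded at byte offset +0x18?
movi cx, #243

@+18  little-endian(f3 bc) = 0xbcf3
  op=0xbcf3>>11=0x17 ⇒ movi (RI)
  [10:9] rd=2 = cx
  [8:0] imm=243 = #243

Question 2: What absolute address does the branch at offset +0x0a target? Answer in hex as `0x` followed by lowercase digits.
[0a] 0c a8 → 0xa80c
  opcode bits[15:11]=0x15: jnz/J
  imm@[10:0]=0xc ⇒ #12
  target = base 0xa8d6 + off 0x0a + 2 + imm 12 = 0xa8ee

0xa8ee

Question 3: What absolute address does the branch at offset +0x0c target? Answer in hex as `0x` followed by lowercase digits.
@+0c  little-endian(0a a8) = 0xa80a
  top 5b → 0x15 → jnz [J]
  imm@[10:0]=0xa ⇒ #10
  target = base 0xa8d6 + off 0x0c + 2 + imm 10 = 0xa8ee

0xa8ee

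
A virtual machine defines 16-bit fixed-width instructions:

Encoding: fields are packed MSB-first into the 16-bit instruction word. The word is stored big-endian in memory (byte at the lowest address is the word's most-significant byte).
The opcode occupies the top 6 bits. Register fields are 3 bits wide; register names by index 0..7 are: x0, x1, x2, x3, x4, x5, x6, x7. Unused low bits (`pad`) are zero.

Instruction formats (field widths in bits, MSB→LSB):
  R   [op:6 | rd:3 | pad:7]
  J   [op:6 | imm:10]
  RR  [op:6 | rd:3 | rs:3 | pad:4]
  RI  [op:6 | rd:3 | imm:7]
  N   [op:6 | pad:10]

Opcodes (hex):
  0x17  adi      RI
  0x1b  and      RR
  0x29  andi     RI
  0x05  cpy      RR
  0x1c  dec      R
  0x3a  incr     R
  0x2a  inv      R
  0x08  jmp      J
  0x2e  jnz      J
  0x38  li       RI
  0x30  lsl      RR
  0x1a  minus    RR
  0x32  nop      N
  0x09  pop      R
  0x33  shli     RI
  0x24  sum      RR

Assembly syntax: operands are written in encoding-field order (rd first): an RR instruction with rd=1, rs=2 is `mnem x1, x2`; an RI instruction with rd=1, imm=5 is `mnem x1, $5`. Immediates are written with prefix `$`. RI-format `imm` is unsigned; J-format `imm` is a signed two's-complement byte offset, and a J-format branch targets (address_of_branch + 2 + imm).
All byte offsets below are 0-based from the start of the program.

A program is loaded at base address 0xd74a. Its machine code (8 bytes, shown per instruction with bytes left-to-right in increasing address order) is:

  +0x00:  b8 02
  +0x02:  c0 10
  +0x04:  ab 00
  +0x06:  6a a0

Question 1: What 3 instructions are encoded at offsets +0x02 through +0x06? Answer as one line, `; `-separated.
lsl x0, x1; inv x6; minus x5, x2

off 0x02: read c0 10 as big → 0xc010
  opcode bits[15:10]=0x30: lsl/RR
  rd@[9:7]=0x0 ⇒ x0
  rs@[6:4]=0x1 ⇒ x1
off 0x04: read ab 00 as big → 0xab00
  opcode bits[15:10]=0x2a: inv/R
  rd@[9:7]=0x6 ⇒ x6
off 0x06: read 6a a0 as big → 0x6aa0
  opcode bits[15:10]=0x1a: minus/RR
  rd@[9:7]=0x5 ⇒ x5
  rs@[6:4]=0x2 ⇒ x2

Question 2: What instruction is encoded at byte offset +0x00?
jnz $2

@+00  big-endian(b8 02) = 0xb802
  top 6b → 0x2e → jnz [J]
  [9:0] imm=2 = $2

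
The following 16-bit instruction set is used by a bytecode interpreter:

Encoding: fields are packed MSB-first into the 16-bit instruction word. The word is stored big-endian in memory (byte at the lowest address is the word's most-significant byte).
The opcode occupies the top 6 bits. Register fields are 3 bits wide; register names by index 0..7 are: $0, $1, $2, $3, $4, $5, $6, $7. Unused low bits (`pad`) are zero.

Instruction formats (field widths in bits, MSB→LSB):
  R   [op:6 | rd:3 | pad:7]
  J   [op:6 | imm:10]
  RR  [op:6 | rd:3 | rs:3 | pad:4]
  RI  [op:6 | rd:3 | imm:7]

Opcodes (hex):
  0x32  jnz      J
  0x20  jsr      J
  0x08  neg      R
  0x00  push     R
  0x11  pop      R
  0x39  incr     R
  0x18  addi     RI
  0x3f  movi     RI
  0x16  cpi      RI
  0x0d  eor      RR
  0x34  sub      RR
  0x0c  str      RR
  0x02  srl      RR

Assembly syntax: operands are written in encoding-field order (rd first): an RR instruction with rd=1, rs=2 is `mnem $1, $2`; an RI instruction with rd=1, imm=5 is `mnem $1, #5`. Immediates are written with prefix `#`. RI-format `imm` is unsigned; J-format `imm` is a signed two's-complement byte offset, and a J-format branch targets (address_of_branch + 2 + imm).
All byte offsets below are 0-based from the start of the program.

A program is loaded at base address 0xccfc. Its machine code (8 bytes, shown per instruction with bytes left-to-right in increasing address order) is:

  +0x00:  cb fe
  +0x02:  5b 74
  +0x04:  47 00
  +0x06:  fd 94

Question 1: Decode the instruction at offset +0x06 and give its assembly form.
movi $3, #20

[06] fd 94 → 0xfd94
  top 6b → 0x3f → movi [RI]
  [9:7] rd=3 = $3
  [6:0] imm=20 = #20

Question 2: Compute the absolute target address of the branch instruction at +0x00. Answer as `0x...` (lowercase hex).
[00] cb fe → 0xcbfe
  opcode bits[15:10]=0x32: jnz/J
  imm: (w>>0)&0x3ff=0x3fe (s10→-2) → #-2
  target = base 0xccfc + off 0x00 + 2 + imm -2 = 0xccfc

0xccfc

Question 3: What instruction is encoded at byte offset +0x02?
cpi $6, #116

off 0x02: read 5b 74 as big → 0x5b74
  top 6b → 0x16 → cpi [RI]
  [9:7] rd=6 = $6
  [6:0] imm=116 = #116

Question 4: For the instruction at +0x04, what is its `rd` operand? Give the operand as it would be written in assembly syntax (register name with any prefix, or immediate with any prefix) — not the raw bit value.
$6

@+04  big-endian(47 00) = 0x4700
  op=0x4700>>10=0x11 ⇒ pop (R)
  rd: (w>>7)&0x7=0x6 → $6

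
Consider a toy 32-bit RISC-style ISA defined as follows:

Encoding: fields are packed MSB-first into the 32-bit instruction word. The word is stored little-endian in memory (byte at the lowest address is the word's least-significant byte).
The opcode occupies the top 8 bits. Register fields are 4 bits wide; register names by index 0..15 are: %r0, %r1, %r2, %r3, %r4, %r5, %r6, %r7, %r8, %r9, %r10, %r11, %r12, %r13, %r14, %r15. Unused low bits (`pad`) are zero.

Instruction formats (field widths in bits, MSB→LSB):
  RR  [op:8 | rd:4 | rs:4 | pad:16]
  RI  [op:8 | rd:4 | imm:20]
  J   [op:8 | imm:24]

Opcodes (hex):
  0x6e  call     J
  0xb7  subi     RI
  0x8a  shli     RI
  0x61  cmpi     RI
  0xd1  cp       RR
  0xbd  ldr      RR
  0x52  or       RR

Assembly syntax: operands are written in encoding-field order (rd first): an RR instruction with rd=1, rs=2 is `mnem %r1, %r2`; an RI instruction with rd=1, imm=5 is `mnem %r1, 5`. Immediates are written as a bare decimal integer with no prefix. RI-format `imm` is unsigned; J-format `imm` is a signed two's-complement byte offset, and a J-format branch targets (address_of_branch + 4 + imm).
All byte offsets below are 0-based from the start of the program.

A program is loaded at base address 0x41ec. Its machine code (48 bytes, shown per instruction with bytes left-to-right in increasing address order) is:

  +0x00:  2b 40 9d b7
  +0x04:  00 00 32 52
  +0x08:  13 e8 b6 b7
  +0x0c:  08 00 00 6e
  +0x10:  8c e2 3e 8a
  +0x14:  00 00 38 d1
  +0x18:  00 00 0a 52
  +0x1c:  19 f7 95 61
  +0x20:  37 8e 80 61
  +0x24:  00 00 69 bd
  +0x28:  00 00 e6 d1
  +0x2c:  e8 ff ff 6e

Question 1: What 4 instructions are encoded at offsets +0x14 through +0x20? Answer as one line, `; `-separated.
cp %r3, %r8; or %r0, %r10; cmpi %r9, 390937; cmpi %r8, 36407

@+14  little-endian(00 00 38 d1) = 0xd1380000
  top 8b → 0xd1 → cp [RR]
  rd: (w>>20)&0xf=0x3 → %r3
  rs: (w>>16)&0xf=0x8 → %r8
@+18  little-endian(00 00 0a 52) = 0x520a0000
  top 8b → 0x52 → or [RR]
  rd: (w>>20)&0xf=0x0 → %r0
  rs: (w>>16)&0xf=0xa → %r10
@+1c  little-endian(19 f7 95 61) = 0x6195f719
  top 8b → 0x61 → cmpi [RI]
  rd: (w>>20)&0xf=0x9 → %r9
  imm: (w>>0)&0xfffff=0x5f719 → 390937
@+20  little-endian(37 8e 80 61) = 0x61808e37
  top 8b → 0x61 → cmpi [RI]
  rd: (w>>20)&0xf=0x8 → %r8
  imm: (w>>0)&0xfffff=0x8e37 → 36407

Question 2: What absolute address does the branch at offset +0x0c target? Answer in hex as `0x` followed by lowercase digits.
0x4204

off 0x0c: read 08 00 00 6e as little → 0x6e000008
  top 8b → 0x6e → call [J]
  imm: (w>>0)&0xffffff=0x8 → 8
  target = base 0x41ec + off 0x0c + 4 + imm 8 = 0x4204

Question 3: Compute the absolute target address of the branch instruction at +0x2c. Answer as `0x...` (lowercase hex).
0x4204

[2c] e8 ff ff 6e → 0x6effffe8
  opcode bits[31:24]=0x6e: call/J
  imm@[23:0]=0xffffe8 (s24→-24) ⇒ -24
  target = base 0x41ec + off 0x2c + 4 + imm -24 = 0x4204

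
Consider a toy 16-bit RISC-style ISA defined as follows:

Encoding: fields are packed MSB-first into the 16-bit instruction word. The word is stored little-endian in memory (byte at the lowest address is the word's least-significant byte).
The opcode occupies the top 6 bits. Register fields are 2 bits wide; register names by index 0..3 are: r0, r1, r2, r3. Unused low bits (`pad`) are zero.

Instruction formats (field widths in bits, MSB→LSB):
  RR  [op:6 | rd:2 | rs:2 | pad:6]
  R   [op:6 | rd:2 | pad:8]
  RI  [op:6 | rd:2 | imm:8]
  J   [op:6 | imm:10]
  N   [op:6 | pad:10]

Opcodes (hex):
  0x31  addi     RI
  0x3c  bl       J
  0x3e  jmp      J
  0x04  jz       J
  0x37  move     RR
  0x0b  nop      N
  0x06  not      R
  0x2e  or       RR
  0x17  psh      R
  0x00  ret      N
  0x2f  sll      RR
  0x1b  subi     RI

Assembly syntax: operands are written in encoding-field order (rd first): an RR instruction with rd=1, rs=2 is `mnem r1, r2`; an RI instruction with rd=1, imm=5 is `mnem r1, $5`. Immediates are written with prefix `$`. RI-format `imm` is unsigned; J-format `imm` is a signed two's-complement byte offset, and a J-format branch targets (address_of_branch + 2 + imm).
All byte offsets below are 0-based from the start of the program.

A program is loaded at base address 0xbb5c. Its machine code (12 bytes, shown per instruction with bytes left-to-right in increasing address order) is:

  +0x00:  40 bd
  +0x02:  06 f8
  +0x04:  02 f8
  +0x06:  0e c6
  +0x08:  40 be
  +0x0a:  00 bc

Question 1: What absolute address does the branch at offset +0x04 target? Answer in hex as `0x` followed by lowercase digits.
[04] 02 f8 → 0xf802
  top 6b → 0x3e → jmp [J]
  imm: (w>>0)&0x3ff=0x2 → $2
  target = base 0xbb5c + off 0x04 + 2 + imm 2 = 0xbb64

0xbb64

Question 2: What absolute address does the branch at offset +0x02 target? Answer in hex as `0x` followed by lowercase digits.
0xbb66

@+02  little-endian(06 f8) = 0xf806
  op=0xf806>>10=0x3e ⇒ jmp (J)
  imm@[9:0]=0x6 ⇒ $6
  target = base 0xbb5c + off 0x02 + 2 + imm 6 = 0xbb66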